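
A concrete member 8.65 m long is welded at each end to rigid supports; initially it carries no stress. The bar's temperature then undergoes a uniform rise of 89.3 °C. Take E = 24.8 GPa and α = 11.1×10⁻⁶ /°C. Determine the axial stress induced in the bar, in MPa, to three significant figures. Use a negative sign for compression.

-24.6 MPa

Free thermal expansion αLΔT = 11.1e-6 · 8650 · 89.3 = 8.574 mm.
The walls impose strain ε = −(8.574)/8650 = -9.9123e-04; σ = Eε = 24800 · -9.9123e-04 = -24.58 MPa.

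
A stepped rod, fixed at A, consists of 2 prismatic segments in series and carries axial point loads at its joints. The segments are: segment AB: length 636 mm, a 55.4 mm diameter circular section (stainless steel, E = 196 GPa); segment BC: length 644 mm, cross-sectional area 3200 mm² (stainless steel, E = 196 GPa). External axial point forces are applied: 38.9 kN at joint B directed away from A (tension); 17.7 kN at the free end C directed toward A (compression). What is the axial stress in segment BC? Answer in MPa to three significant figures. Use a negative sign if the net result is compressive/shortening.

Internal axial forces (sectioning from the free end, tension +): N_BC = -17.7 kN, N_AB = 21.2 kN.
σ_BC = N_BC/A_BC = -17700/3200 = -5.531 MPa.

-5.53 MPa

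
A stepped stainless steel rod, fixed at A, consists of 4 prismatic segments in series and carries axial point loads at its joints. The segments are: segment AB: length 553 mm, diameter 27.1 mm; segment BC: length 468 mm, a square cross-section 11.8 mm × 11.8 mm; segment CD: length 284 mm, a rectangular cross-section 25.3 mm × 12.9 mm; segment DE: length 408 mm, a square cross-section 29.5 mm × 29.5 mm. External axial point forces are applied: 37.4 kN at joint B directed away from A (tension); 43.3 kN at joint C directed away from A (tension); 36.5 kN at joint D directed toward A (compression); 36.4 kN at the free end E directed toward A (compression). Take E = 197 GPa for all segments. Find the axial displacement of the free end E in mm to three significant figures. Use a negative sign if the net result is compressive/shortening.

-0.876 mm

Internal axial forces (sectioning from the free end, tension +): N_DE = -36.4 kN, N_CD = -72.9 kN, N_BC = -29.6 kN, N_AB = 7.8 kN.
A_AB = 576.8 mm².
A_BC = 139.2 mm².
A_CD = 326.4 mm².
A_DE = 870.2 mm².
δ_AB = 7800·553/(576.8·197000) = 0.03796 mm
δ_BC = -29600·468/(139.2·197000) = -0.505 mm
δ_CD = -72900·284/(326.4·197000) = -0.322 mm
δ_DE = -36400·408/(870.2·197000) = -0.08663 mm
δ = Σδ_i = -0.8757 mm.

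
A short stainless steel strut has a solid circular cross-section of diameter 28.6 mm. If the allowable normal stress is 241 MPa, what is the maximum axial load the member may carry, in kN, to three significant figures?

155 kN

A = 642.4 mm².
P_max = σ_allow · A = 241 · 642.4 = 154800 N = 154.8 kN.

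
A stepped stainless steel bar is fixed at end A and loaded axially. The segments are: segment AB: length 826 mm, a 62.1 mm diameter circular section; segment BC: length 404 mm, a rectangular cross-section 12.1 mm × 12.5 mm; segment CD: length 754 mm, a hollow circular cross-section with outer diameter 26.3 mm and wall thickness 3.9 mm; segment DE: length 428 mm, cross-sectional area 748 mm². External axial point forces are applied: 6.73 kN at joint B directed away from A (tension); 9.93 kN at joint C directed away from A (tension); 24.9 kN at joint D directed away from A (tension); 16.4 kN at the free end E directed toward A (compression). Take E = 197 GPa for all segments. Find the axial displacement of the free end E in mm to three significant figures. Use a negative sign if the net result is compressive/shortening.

0.356 mm

Internal axial forces (sectioning from the free end, tension +): N_DE = -16.4 kN, N_CD = 8.5 kN, N_BC = 18.43 kN, N_AB = 25.16 kN.
A_AB = 3029 mm².
A_BC = 151.2 mm².
A_CD = 274.4 mm².
δ_AB = 25160·826/(3029·197000) = 0.03483 mm
δ_BC = 18430·404/(151.2·197000) = 0.2499 mm
δ_CD = 8500·754/(274.4·197000) = 0.1185 mm
δ_DE = -16400·428/(748·197000) = -0.04763 mm
δ = Σδ_i = 0.3556 mm.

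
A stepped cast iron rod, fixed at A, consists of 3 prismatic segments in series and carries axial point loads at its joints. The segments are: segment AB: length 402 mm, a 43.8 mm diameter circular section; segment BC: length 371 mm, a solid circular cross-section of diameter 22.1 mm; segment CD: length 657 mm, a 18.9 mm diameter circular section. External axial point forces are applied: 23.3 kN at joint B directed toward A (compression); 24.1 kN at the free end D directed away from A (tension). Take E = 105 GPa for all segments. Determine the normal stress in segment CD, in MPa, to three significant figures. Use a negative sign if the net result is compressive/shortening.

85.9 MPa

Internal axial forces (sectioning from the free end, tension +): N_CD = 24.1 kN, N_BC = 24.1 kN, N_AB = 0.8 kN.
A_CD = 280.6 mm².
σ_CD = N_CD/A_CD = 24100/280.6 = 85.9 MPa.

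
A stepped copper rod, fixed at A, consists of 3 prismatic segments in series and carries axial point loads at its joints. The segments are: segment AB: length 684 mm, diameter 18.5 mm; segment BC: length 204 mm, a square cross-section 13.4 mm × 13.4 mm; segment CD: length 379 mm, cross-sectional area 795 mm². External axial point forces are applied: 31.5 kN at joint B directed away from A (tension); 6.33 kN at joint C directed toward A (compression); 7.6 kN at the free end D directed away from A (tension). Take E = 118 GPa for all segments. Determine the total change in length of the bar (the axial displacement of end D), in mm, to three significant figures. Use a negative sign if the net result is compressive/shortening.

0.750 mm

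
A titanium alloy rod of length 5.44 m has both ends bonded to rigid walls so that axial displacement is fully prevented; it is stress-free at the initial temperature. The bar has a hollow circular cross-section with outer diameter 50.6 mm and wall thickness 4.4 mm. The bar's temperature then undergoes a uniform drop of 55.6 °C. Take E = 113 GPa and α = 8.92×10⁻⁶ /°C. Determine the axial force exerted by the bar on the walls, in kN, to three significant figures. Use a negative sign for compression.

Free thermal expansion αLΔT = 8.92e-6 · 5440 · -55.6 = -2.698 mm.
The walls impose strain ε = −(-2.698)/5440 = 4.9595e-04; σ = Eε = 113000 · 4.9595e-04 = 56.04 MPa.
Wall reaction R = σ·A = 56.04·638.6 = 35790 N = 35.79 kN.

35.8 kN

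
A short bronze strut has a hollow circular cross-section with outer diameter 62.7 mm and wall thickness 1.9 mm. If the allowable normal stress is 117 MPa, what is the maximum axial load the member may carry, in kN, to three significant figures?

42.5 kN

A = 362.9 mm².
P_max = σ_allow · A = 117 · 362.9 = 42460 N = 42.46 kN.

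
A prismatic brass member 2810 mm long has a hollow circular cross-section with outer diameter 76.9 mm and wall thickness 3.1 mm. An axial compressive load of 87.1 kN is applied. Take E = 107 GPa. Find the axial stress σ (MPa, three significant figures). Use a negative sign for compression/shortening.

-121 MPa

A = 718.7 mm².
σ = N/A = -87100/718.7 = -121.2 MPa.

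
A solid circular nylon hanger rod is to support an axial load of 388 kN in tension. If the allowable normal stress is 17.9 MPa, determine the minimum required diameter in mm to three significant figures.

166 mm

Required area A ≥ P/σ_allow = 388000/17.9 = 21680 mm².
For a solid circular section, d ≥ √(4A/π) = 166.1 mm.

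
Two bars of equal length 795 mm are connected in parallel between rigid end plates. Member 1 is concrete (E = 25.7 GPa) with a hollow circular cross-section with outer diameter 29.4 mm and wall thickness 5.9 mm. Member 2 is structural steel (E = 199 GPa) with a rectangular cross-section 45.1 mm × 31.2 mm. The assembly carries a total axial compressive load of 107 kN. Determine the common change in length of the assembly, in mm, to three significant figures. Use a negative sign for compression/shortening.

-0.292 mm

A_1 = 435.6 mm².
A_2 = 1407 mm².
Equal strain + equilibrium ⇒ each member carries load in proportion to AE: A₁E₁ = 11190000 N, A₂E₂ = 280000000 N, ΣAE = 291200000 N.
δ = PL/ΣAE = -107000·795/291200000 = -0.2921 mm.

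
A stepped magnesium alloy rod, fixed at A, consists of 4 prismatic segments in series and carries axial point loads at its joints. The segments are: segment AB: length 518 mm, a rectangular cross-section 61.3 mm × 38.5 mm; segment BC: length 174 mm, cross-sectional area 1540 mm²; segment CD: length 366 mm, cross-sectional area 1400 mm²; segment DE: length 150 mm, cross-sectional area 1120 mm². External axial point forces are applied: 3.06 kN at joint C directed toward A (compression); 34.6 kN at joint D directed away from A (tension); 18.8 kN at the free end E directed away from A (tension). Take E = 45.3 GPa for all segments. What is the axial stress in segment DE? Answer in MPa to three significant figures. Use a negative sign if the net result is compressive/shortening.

Internal axial forces (sectioning from the free end, tension +): N_DE = 18.8 kN, N_CD = 53.4 kN, N_BC = 50.34 kN, N_AB = 50.34 kN.
σ_DE = N_DE/A_DE = 18800/1120 = 16.79 MPa.

16.8 MPa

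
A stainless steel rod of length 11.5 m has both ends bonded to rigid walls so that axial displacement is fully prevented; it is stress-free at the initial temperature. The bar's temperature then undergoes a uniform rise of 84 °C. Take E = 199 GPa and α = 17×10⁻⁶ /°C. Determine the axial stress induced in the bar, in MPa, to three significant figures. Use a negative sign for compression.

-284 MPa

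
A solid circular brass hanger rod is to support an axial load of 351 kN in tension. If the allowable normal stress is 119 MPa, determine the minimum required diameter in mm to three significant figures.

61.3 mm

Required area A ≥ P/σ_allow = 351000/119 = 2950 mm².
For a solid circular section, d ≥ √(4A/π) = 61.28 mm.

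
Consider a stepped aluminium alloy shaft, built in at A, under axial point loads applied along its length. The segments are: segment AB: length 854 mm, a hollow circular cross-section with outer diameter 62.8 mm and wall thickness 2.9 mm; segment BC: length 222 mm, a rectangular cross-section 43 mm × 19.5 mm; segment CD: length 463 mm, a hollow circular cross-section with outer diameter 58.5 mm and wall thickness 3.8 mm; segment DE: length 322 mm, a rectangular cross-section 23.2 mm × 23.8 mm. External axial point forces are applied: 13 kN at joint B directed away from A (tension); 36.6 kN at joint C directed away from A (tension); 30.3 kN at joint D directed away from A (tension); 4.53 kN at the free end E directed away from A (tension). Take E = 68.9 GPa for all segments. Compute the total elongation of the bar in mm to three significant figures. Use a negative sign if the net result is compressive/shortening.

Internal axial forces (sectioning from the free end, tension +): N_DE = 4.53 kN, N_CD = 34.83 kN, N_BC = 71.43 kN, N_AB = 84.43 kN.
A_AB = 545.7 mm².
A_BC = 838.5 mm².
A_CD = 653 mm².
A_DE = 552.2 mm².
δ_AB = 84430·854/(545.7·68900) = 1.918 mm
δ_BC = 71430·222/(838.5·68900) = 0.2745 mm
δ_CD = 34830·463/(653·68900) = 0.3584 mm
δ_DE = 4530·322/(552.2·68900) = 0.03834 mm
δ = Σδ_i = 2.589 mm.

2.59 mm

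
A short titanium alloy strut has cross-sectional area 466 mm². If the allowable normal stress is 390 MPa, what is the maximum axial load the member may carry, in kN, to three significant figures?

182 kN

P_max = σ_allow · A = 390 · 466 = 181700 N = 181.7 kN.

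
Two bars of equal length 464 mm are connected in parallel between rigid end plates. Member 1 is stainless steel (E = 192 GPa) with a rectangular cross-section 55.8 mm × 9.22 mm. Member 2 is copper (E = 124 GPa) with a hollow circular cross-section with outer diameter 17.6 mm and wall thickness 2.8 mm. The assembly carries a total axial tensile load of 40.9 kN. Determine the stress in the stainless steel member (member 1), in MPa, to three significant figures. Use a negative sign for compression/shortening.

A_1 = 514.5 mm².
A_2 = 130.2 mm².
Equal strain + equilibrium ⇒ each member carries load in proportion to AE: A₁E₁ = 98780000 N, A₂E₂ = 16140000 N, ΣAE = 114900000 N.
σ₁ = P·E₁/ΣAE = 40900·192000/114900000 = 68.33 MPa.

68.3 MPa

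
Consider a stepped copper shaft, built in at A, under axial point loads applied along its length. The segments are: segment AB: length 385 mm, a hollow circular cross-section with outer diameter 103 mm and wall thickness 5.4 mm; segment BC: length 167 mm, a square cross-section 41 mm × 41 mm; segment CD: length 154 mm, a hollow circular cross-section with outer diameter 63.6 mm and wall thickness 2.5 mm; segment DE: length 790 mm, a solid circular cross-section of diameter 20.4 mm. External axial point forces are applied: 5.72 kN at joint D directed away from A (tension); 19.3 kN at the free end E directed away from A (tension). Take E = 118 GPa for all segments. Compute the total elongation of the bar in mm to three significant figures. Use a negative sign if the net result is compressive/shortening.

0.534 mm

Internal axial forces (sectioning from the free end, tension +): N_DE = 19.3 kN, N_CD = 25.02 kN, N_BC = 25.02 kN, N_AB = 25.02 kN.
A_AB = 1656 mm².
A_BC = 1681 mm².
A_CD = 479.9 mm².
A_DE = 326.9 mm².
δ_AB = 25020·385/(1656·118000) = 0.0493 mm
δ_BC = 25020·167/(1681·118000) = 0.02106 mm
δ_CD = 25020·154/(479.9·118000) = 0.06804 mm
δ_DE = 19300·790/(326.9·118000) = 0.3953 mm
δ = Σδ_i = 0.5337 mm.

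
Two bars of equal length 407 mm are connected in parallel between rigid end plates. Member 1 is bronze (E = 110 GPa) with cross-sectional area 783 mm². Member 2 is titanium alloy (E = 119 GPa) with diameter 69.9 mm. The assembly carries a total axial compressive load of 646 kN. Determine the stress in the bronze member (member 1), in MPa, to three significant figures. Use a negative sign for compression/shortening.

-131 MPa

A_2 = 3837 mm².
Equal strain + equilibrium ⇒ each member carries load in proportion to AE: A₁E₁ = 86130000 N, A₂E₂ = 456700000 N, ΣAE = 542800000 N.
σ₁ = P·E₁/ΣAE = -646000·110000/542800000 = -130.9 MPa.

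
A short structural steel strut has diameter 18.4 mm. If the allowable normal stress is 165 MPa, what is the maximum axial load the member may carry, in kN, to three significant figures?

43.9 kN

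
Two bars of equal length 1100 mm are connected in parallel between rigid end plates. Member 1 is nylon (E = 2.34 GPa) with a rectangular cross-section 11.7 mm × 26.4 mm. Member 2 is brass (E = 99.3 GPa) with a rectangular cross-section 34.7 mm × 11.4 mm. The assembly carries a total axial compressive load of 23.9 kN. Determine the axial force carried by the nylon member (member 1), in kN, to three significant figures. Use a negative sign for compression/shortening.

A_1 = 308.9 mm².
A_2 = 395.6 mm².
Equal strain + equilibrium ⇒ each member carries load in proportion to AE: A₁E₁ = 722800 N, A₂E₂ = 39280000 N, ΣAE = 40000000 N.
F₁ = P·A₁E₁/ΣAE = -23900·722800/40000000 = -431.8 N.

-0.432 kN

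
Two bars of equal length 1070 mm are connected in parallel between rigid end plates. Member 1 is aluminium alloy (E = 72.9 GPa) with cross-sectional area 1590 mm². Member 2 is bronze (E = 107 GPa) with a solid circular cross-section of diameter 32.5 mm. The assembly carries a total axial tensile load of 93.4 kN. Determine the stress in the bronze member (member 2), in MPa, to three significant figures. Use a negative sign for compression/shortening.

48.8 MPa

A_2 = 829.6 mm².
Equal strain + equilibrium ⇒ each member carries load in proportion to AE: A₁E₁ = 115900000 N, A₂E₂ = 88760000 N, ΣAE = 204700000 N.
σ₂ = P·E₂/ΣAE = 93400·107000/204700000 = 48.83 MPa.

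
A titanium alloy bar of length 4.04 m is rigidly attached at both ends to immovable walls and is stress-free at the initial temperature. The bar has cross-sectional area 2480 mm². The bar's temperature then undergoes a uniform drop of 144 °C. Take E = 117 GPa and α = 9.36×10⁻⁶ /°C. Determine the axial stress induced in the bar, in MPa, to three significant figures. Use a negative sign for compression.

158 MPa

Free thermal expansion αLΔT = 9.36e-6 · 4040 · -144 = -5.445 mm.
The walls impose strain ε = −(-5.445)/4040 = 1.3478e-03; σ = Eε = 117000 · 1.3478e-03 = 157.7 MPa.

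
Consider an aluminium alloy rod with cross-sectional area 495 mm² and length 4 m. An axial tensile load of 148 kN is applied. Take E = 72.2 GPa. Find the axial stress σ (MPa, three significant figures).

σ = N/A = 148000/495 = 299 MPa.

299 MPa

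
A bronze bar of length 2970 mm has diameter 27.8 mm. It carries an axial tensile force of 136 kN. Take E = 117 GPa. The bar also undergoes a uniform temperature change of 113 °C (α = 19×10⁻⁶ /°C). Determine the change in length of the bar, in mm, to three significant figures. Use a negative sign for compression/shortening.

12.1 mm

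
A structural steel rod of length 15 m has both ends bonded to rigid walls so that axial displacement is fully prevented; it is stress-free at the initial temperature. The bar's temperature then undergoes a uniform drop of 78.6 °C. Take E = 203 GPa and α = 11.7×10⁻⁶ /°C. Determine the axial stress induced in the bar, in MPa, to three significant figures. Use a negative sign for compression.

187 MPa

Free thermal expansion αLΔT = 11.7e-6 · 15000 · -78.6 = -13.79 mm.
The walls impose strain ε = −(-13.79)/15000 = 9.1962e-04; σ = Eε = 203000 · 9.1962e-04 = 186.7 MPa.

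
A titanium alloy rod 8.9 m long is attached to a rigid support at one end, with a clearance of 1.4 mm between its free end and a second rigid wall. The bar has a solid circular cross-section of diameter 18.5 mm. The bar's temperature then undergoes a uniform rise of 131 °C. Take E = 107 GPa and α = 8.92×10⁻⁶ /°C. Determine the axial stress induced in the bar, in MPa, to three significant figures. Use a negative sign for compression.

-108 MPa

Free thermal expansion αLΔT = 8.92e-6 · 8900 · 131 = 10.4 mm.
The walls engage after the gap closes; constrained expansion = 10.4 − 1.4 = 9 mm.
The walls impose strain ε = −(9)/8900 = -1.0112e-03; σ = Eε = 107000 · -1.0112e-03 = -108.2 MPa.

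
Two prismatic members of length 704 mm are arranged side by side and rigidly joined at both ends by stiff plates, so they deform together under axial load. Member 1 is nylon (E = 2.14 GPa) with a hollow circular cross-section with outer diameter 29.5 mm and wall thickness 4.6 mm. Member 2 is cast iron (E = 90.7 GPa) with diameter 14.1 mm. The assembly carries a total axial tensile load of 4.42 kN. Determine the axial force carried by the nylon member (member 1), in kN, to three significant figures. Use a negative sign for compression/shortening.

0.228 kN

A_1 = 359.8 mm².
A_2 = 156.1 mm².
Equal strain + equilibrium ⇒ each member carries load in proportion to AE: A₁E₁ = 770100 N, A₂E₂ = 14160000 N, ΣAE = 14930000 N.
F₁ = P·A₁E₁/ΣAE = 4420·770100/14930000 = 227.9 N.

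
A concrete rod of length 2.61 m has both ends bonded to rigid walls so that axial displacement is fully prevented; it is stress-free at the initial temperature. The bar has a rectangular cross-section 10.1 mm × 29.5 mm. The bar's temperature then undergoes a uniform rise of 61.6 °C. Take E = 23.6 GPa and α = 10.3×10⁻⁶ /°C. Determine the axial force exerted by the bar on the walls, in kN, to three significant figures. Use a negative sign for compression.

-4.46 kN

Free thermal expansion αLΔT = 10.3e-6 · 2610 · 61.6 = 1.656 mm.
The walls impose strain ε = −(1.656)/2610 = -6.3448e-04; σ = Eε = 23600 · -6.3448e-04 = -14.97 MPa.
Wall reaction R = σ·A = -14.97·297.9 = -4461 N = -4.461 kN.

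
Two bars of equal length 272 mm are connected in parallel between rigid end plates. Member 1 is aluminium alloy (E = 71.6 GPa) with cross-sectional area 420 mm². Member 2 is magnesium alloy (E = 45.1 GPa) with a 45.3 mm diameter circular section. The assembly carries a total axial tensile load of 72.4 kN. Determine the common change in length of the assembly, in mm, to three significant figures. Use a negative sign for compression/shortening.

0.192 mm

A_2 = 1612 mm².
Equal strain + equilibrium ⇒ each member carries load in proportion to AE: A₁E₁ = 30070000 N, A₂E₂ = 72690000 N, ΣAE = 102800000 N.
δ = PL/ΣAE = 72400·272/102800000 = 0.1916 mm.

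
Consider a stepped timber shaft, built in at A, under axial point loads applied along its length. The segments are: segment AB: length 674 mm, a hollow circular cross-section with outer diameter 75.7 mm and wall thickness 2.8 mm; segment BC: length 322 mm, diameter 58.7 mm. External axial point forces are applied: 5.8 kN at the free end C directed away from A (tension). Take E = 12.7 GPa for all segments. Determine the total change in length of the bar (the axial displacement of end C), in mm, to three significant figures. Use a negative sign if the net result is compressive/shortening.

Internal axial forces (sectioning from the free end, tension +): N_BC = 5.8 kN, N_AB = 5.8 kN.
A_AB = 641.3 mm².
A_BC = 2706 mm².
δ_AB = 5800·674/(641.3·12700) = 0.48 mm
δ_BC = 5800·322/(2706·12700) = 0.05434 mm
δ = Σδ_i = 0.5343 mm.

0.534 mm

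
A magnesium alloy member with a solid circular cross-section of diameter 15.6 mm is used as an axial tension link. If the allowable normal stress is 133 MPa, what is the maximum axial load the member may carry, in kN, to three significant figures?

A = 191.1 mm².
P_max = σ_allow · A = 133 · 191.1 = 25420 N = 25.42 kN.

25.4 kN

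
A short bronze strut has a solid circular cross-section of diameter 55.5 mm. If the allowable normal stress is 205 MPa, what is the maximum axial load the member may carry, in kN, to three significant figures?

A = 2419 mm².
P_max = σ_allow · A = 205 · 2419 = 495900 N = 495.9 kN.

496 kN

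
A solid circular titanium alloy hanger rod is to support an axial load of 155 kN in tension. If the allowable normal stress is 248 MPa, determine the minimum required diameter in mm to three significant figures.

Required area A ≥ P/σ_allow = 155000/248 = 625 mm².
For a solid circular section, d ≥ √(4A/π) = 28.21 mm.

28.2 mm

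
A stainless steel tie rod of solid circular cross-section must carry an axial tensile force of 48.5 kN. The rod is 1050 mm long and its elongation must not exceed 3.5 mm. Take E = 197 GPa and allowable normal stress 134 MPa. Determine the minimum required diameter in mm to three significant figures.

Required area A ≥ P/σ_allow = 48500/134 = 361.9 mm².
For a solid circular section, d ≥ √(4A/π) = 21.47 mm.
Elongation limit: A ≥ PL/(Eδ_allow) = 48500·1050/(197000·3.5) = 73.86 mm² ⇒ d ≥ 9.697 mm.
The stress limit governs.

21.5 mm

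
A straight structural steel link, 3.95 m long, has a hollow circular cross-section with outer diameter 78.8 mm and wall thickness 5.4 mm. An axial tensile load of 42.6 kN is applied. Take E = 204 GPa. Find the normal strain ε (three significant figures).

1.68e-04

A = 1245 mm².
σ = N/A = 34.21 MPa; ε = σ/E = 34.21/204000 = 1.677e-04.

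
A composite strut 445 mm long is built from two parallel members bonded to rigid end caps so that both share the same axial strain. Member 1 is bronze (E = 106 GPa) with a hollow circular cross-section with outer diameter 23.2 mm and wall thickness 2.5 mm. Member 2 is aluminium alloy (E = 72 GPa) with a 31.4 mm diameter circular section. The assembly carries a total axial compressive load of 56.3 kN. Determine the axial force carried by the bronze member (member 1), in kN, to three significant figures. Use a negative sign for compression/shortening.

-13.3 kN

A_1 = 162.6 mm².
A_2 = 774.4 mm².
Equal strain + equilibrium ⇒ each member carries load in proportion to AE: A₁E₁ = 17230000 N, A₂E₂ = 55750000 N, ΣAE = 72990000 N.
F₁ = P·A₁E₁/ΣAE = -56300·17230000/72990000 = -13290 N.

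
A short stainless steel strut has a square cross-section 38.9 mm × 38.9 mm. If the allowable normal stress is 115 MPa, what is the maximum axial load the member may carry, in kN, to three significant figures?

174 kN

A = 1513 mm².
P_max = σ_allow · A = 115 · 1513 = 174000 N = 174 kN.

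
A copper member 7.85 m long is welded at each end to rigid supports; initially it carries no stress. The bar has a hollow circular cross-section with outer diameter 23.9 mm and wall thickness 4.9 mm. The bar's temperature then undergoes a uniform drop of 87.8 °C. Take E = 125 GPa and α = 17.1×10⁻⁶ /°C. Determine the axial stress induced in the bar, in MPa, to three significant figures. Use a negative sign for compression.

188 MPa

Free thermal expansion αLΔT = 17.1e-6 · 7850 · -87.8 = -11.79 mm.
The walls impose strain ε = −(-11.79)/7850 = 1.5014e-03; σ = Eε = 125000 · 1.5014e-03 = 187.7 MPa.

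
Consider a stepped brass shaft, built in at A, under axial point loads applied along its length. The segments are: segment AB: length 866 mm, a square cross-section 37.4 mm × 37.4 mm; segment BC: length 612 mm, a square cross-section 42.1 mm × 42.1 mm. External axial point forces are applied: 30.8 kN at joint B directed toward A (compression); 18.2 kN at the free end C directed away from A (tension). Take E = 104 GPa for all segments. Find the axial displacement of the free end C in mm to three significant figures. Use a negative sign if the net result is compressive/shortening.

-0.0146 mm

Internal axial forces (sectioning from the free end, tension +): N_BC = 18.2 kN, N_AB = -12.6 kN.
A_AB = 1399 mm².
A_BC = 1772 mm².
δ_AB = -12600·866/(1399·104000) = -0.07501 mm
δ_BC = 18200·612/(1772·104000) = 0.06043 mm
δ = Σδ_i = -0.01458 mm.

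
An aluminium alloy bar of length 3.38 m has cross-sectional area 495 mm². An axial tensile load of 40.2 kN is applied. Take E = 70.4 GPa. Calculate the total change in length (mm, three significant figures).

δ_mech = NL/(AE) = 40200·3380/(495·70400) = 3.899 mm.

3.90 mm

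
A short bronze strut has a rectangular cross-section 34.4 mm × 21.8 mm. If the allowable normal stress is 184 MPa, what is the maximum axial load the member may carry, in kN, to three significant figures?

A = 749.9 mm².
P_max = σ_allow · A = 184 · 749.9 = 138000 N = 138 kN.

138 kN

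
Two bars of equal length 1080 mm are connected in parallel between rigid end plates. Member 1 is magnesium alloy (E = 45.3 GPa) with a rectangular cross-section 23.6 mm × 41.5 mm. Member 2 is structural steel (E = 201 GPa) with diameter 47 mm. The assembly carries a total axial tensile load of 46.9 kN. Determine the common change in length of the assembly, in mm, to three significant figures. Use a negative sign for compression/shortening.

A_1 = 979.4 mm².
A_2 = 1735 mm².
Equal strain + equilibrium ⇒ each member carries load in proportion to AE: A₁E₁ = 44370000 N, A₂E₂ = 348700000 N, ΣAE = 393100000 N.
δ = PL/ΣAE = 46900·1080/393100000 = 0.1289 mm.

0.129 mm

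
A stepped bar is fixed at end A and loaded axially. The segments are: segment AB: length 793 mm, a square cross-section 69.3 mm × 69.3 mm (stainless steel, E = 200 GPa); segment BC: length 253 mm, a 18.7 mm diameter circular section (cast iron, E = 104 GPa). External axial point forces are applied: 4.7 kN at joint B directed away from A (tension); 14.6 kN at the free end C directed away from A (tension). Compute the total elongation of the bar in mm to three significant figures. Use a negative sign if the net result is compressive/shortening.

0.145 mm

Internal axial forces (sectioning from the free end, tension +): N_BC = 14.6 kN, N_AB = 19.3 kN.
A_AB = 4802 mm².
A_BC = 274.6 mm².
δ_AB = 19300·793/(4802·200000) = 0.01593 mm
δ_BC = 14600·253/(274.6·104000) = 0.1293 mm
δ = Σδ_i = 0.1453 mm.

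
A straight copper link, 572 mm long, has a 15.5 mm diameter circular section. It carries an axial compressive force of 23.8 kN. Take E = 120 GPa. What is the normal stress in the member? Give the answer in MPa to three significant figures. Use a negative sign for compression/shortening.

-126 MPa

A = 188.7 mm².
σ = N/A = -23800/188.7 = -126.1 MPa.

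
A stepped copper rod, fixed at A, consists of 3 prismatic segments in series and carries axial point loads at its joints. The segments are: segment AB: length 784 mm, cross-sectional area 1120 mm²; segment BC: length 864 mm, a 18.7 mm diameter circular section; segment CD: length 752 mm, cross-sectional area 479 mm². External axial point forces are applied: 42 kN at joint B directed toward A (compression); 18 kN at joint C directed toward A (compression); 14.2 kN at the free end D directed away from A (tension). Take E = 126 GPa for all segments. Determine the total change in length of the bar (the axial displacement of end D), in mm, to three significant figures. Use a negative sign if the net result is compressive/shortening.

-0.172 mm

Internal axial forces (sectioning from the free end, tension +): N_CD = 14.2 kN, N_BC = -3.8 kN, N_AB = -45.8 kN.
A_BC = 274.6 mm².
δ_AB = -45800·784/(1120·126000) = -0.2544 mm
δ_BC = -3800·864/(274.6·126000) = -0.09488 mm
δ_CD = 14200·752/(479·126000) = 0.1769 mm
δ = Σδ_i = -0.1724 mm.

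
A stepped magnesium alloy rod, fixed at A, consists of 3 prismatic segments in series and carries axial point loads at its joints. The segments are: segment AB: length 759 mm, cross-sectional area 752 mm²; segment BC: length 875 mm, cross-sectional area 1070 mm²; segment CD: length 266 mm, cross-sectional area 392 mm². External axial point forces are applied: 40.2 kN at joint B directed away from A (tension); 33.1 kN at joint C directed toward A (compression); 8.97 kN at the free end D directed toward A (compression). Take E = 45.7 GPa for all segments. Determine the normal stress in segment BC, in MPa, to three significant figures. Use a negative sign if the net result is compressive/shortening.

-39.3 MPa

Internal axial forces (sectioning from the free end, tension +): N_CD = -8.97 kN, N_BC = -42.07 kN, N_AB = -1.87 kN.
σ_BC = N_BC/A_BC = -42070/1070 = -39.32 MPa.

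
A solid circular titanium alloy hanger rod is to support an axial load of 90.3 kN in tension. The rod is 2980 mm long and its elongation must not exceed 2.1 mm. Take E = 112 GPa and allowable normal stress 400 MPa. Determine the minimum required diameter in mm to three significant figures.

38.2 mm

Required area A ≥ P/σ_allow = 90300/400 = 225.8 mm².
For a solid circular section, d ≥ √(4A/π) = 16.95 mm.
Elongation limit: A ≥ PL/(Eδ_allow) = 90300·2980/(112000·2.1) = 1144 mm² ⇒ d ≥ 38.17 mm.
The elongation limit governs.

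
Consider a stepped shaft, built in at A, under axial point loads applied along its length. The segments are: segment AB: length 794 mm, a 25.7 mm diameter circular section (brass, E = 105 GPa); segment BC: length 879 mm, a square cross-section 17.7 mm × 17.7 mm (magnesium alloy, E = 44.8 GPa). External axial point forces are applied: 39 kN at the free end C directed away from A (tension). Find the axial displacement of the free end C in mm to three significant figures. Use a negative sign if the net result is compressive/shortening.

Internal axial forces (sectioning from the free end, tension +): N_BC = 39 kN, N_AB = 39 kN.
A_AB = 518.7 mm².
A_BC = 313.3 mm².
δ_AB = 39000·794/(518.7·105000) = 0.5685 mm
δ_BC = 39000·879/(313.3·44800) = 2.442 mm
δ = Σδ_i = 3.011 mm.

3.01 mm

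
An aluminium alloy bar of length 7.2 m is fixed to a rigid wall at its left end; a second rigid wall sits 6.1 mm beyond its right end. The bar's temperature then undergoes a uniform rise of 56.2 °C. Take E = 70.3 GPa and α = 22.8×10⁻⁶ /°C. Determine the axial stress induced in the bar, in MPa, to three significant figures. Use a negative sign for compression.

Free thermal expansion αLΔT = 22.8e-6 · 7200 · 56.2 = 9.226 mm.
The walls engage after the gap closes; constrained expansion = 9.226 − 6.1 = 3.126 mm.
The walls impose strain ε = −(3.126)/7200 = -4.3414e-04; σ = Eε = 70300 · -4.3414e-04 = -30.52 MPa.

-30.5 MPa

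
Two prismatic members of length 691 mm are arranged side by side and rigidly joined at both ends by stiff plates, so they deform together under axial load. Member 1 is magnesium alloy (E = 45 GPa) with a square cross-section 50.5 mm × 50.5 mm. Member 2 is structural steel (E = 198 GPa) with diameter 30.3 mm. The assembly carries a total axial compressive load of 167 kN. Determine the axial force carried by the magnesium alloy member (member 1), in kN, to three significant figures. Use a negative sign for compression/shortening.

-74.4 kN

A_1 = 2550 mm².
A_2 = 721.1 mm².
Equal strain + equilibrium ⇒ each member carries load in proportion to AE: A₁E₁ = 114800000 N, A₂E₂ = 142800000 N, ΣAE = 257500000 N.
F₁ = P·A₁E₁/ΣAE = -167000·114800000/257500000 = -74420 N.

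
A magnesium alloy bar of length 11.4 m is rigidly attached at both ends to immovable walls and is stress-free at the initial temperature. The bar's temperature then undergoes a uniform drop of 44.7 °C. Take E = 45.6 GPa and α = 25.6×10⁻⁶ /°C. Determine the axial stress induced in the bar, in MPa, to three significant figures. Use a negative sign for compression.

52.2 MPa

Free thermal expansion αLΔT = 25.6e-6 · 11400 · -44.7 = -13.05 mm.
The walls impose strain ε = −(-13.05)/11400 = 1.1443e-03; σ = Eε = 45600 · 1.1443e-03 = 52.18 MPa.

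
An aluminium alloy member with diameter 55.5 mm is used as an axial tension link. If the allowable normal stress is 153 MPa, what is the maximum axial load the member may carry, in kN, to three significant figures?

370 kN

A = 2419 mm².
P_max = σ_allow · A = 153 · 2419 = 370100 N = 370.1 kN.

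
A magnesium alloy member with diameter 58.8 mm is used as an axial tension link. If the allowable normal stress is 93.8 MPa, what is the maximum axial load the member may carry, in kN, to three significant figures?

A = 2715 mm².
P_max = σ_allow · A = 93.8 · 2715 = 254700 N = 254.7 kN.

255 kN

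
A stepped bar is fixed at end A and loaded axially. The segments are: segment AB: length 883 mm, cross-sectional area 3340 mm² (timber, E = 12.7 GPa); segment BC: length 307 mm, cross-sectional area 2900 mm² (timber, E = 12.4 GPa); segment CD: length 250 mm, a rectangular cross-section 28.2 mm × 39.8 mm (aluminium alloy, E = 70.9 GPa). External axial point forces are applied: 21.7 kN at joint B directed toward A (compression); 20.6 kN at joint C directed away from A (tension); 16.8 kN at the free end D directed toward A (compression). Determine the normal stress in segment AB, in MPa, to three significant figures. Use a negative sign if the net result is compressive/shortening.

-5.36 MPa

Internal axial forces (sectioning from the free end, tension +): N_CD = -16.8 kN, N_BC = 3.8 kN, N_AB = -17.9 kN.
σ_AB = N_AB/A_AB = -17900/3340 = -5.359 MPa.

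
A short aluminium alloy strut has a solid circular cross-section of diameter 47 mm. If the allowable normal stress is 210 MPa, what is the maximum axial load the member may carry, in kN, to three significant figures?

A = 1735 mm².
P_max = σ_allow · A = 210 · 1735 = 364300 N = 364.3 kN.

364 kN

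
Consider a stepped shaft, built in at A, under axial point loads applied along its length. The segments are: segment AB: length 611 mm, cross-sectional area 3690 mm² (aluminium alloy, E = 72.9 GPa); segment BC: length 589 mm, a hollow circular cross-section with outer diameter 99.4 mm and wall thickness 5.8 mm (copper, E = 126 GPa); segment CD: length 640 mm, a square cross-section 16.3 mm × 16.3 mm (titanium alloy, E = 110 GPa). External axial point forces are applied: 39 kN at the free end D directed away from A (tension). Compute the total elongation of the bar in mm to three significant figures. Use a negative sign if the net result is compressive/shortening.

1.05 mm

Internal axial forces (sectioning from the free end, tension +): N_CD = 39 kN, N_BC = 39 kN, N_AB = 39 kN.
A_BC = 1706 mm².
A_CD = 265.7 mm².
δ_AB = 39000·611/(3690·72900) = 0.08858 mm
δ_BC = 39000·589/(1706·126000) = 0.1069 mm
δ_CD = 39000·640/(265.7·110000) = 0.854 mm
δ = Σδ_i = 1.05 mm.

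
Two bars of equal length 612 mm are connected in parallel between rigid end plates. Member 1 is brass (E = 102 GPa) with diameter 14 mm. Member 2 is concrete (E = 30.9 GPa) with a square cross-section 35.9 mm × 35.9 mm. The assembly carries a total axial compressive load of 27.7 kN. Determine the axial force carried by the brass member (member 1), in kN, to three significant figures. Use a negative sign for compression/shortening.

-7.83 kN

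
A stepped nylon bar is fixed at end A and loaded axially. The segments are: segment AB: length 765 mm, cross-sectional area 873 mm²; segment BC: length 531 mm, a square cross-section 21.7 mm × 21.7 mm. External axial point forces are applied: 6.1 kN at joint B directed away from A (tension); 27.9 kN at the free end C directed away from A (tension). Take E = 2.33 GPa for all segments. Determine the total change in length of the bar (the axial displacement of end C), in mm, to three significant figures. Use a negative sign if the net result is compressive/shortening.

26.3 mm

Internal axial forces (sectioning from the free end, tension +): N_BC = 27.9 kN, N_AB = 34 kN.
A_BC = 470.9 mm².
δ_AB = 34000·765/(873·2330) = 12.79 mm
δ_BC = 27900·531/(470.9·2330) = 13.5 mm
δ = Σδ_i = 26.29 mm.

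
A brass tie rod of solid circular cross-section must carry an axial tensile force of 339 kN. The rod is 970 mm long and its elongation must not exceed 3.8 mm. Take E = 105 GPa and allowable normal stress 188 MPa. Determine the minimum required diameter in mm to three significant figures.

Required area A ≥ P/σ_allow = 339000/188 = 1803 mm².
For a solid circular section, d ≥ √(4A/π) = 47.92 mm.
Elongation limit: A ≥ PL/(Eδ_allow) = 339000·970/(105000·3.8) = 824.1 mm² ⇒ d ≥ 32.39 mm.
The stress limit governs.

47.9 mm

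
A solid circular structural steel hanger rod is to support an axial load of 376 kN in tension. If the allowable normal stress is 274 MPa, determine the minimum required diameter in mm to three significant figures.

41.8 mm

Required area A ≥ P/σ_allow = 376000/274 = 1372 mm².
For a solid circular section, d ≥ √(4A/π) = 41.8 mm.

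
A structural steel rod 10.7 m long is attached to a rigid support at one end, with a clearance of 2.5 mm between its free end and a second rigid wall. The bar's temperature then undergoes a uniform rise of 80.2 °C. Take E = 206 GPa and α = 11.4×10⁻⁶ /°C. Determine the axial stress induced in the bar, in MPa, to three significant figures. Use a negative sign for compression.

-140 MPa

Free thermal expansion αLΔT = 11.4e-6 · 10700 · 80.2 = 9.783 mm.
The walls engage after the gap closes; constrained expansion = 9.783 − 2.5 = 7.283 mm.
The walls impose strain ε = −(7.283)/10700 = -6.8064e-04; σ = Eε = 206000 · -6.8064e-04 = -140.2 MPa.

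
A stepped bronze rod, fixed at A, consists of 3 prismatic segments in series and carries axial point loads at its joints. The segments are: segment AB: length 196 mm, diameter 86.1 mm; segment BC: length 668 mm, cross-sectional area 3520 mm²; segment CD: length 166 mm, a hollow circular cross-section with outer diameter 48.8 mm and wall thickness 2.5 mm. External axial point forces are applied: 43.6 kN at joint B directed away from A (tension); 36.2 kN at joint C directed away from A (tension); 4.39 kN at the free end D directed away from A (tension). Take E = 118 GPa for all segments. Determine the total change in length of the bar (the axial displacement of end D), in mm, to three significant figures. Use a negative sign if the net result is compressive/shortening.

0.106 mm

Internal axial forces (sectioning from the free end, tension +): N_CD = 4.39 kN, N_BC = 40.59 kN, N_AB = 84.19 kN.
A_AB = 5822 mm².
A_CD = 363.6 mm².
δ_AB = 84190·196/(5822·118000) = 0.02402 mm
δ_BC = 40590·668/(3520·118000) = 0.06528 mm
δ_CD = 4390·166/(363.6·118000) = 0.01698 mm
δ = Σδ_i = 0.1063 mm.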